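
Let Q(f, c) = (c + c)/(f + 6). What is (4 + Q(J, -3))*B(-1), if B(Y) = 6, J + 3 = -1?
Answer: 6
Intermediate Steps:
J = -4 (J = -3 - 1 = -4)
Q(f, c) = 2*c/(6 + f) (Q(f, c) = (2*c)/(6 + f) = 2*c/(6 + f))
(4 + Q(J, -3))*B(-1) = (4 + 2*(-3)/(6 - 4))*6 = (4 + 2*(-3)/2)*6 = (4 + 2*(-3)*(½))*6 = (4 - 3)*6 = 1*6 = 6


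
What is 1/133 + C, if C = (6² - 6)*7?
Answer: 27931/133 ≈ 210.01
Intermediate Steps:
C = 210 (C = (36 - 6)*7 = 30*7 = 210)
1/133 + C = 1/133 + 210 = 27931/133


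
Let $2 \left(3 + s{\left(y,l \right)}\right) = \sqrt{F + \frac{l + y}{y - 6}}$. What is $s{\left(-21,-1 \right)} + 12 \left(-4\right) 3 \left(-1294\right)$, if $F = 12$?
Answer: $186333 + \frac{\sqrt{1038}}{18} \approx 1.8633 \cdot 10^{5}$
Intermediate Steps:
$s{\left(y,l \right)} = -3 + \frac{\sqrt{12 + \frac{l + y}{-6 + y}}}{2}$ ($s{\left(y,l \right)} = -3 + \frac{\sqrt{12 + \frac{l + y}{y - 6}}}{2} = -3 + \frac{\sqrt{12 + \frac{l + y}{-6 + y}}}{2}$)
$s{\left(-21,-1 \right)} + 12 \left(-4\right) 3 \left(-1294\right) = \left(-3 + \frac{\sqrt{\frac{-72 - 1 + 13 \left(-21\right)}{-6 - 21}}}{2}\right) + 12 \left(-4\right) 3 \left(-1294\right) = \left(-3 + \frac{\sqrt{\frac{-72 - 1 - 273}{-27}}}{2}\right) + \left(-48\right) 3 \left(-1294\right) = \left(-3 + \frac{\sqrt{\left(- \frac{1}{27}\right) \left(-346\right)}}{2}\right) - -186336 = \left(-3 + \frac{\sqrt{\frac{346}{27}}}{2}\right) + 186336 = \left(-3 + \frac{\frac{1}{9} \sqrt{1038}}{2}\right) + 186336 = \left(-3 + \frac{\sqrt{1038}}{18}\right) + 186336 = 186333 + \frac{\sqrt{1038}}{18}$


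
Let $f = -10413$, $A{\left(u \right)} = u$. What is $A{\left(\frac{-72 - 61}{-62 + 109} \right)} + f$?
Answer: $- \frac{489544}{47} \approx -10416.0$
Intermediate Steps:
$A{\left(\frac{-72 - 61}{-62 + 109} \right)} + f = \frac{-72 - 61}{-62 + 109} - 10413 = - \frac{133}{47} - 10413 = - \frac{489544}{47}$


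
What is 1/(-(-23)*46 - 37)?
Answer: 1/1021 ≈ 0.00097943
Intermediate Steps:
1/(-(-23)*46 - 37) = 1/(-23*(-46) - 37) = 1/(1058 - 37) = 1/1021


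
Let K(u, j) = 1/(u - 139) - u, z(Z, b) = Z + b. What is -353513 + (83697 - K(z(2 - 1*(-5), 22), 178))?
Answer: -29676569/110 ≈ -2.6979e+5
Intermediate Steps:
K(u, j) = 1/(-139 + u) - u
-353513 + (83697 - K(z(2 - 1*(-5), 22), 178)) = -353513 + (83697 - (1 - ((2 - 1*(-5)) + 22)² + 139*((2 - 1*(-5)) + 22))/(-139 + ((2 - 1*(-5)) + 22))) = -353513 + (83697 - (1 - ((2 + 5) + 22)² + 139*((2 + 5) + 22))/(-139 + ((2 + 5) + 22))) = -353513 + (83697 - (1 - (7 + 22)² + 139*(7 + 22))/(-139 + (7 + 22))) = -353513 + (83697 - (1 - 1*29² + 139*29)/(-139 + 29)) = -353513 + (83697 - (1 - 1*841 + 4031)/(-110)) = -353513 + (83697 - (-1)*(1 - 841 + 4031)/110) = -353513 + (83697 - (-1)*3191/110) = -353513 + (83697 - 1*(-3191/110)) = -353513 + (83697 + 3191/110) = -353513 + 9209861/110 = -29676569/110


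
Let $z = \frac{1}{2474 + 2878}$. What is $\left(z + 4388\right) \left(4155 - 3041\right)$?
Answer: $\frac{13080909389}{2676} \approx 4.8882 \cdot 10^{6}$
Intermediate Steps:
$z = \frac{1}{5352} \approx 0.00018685$
$\left(z + 4388\right) \left(4155 - 3041\right) = \left(\frac{1}{5352} + 4388\right) \left(4155 - 3041\right) = \frac{23484577}{5352} \cdot 1114 = \frac{13080909389}{2676}$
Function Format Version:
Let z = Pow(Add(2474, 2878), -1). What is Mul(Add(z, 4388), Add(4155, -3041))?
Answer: Rational(13080909389, 2676) ≈ 4.8882e+6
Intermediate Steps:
z = Rational(1, 5352) (z = Pow(5352, -1) = Rational(1, 5352) ≈ 0.00018685)
Mul(Add(z, 4388), Add(4155, -3041)) = Mul(Add(Rational(1, 5352), 4388), Add(4155, -3041)) = Mul(Rational(23484577, 5352), 1114) = Rational(13080909389, 2676)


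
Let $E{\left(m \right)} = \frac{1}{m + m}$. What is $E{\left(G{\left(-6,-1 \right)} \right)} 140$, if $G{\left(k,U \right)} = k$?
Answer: $- \frac{35}{3} \approx -11.667$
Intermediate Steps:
$E{\left(m \right)} = \frac{1}{2 m}$
$E{\left(G{\left(-6,-1 \right)} \right)} 140 = \frac{1}{2 \left(-6\right)} 140 = \frac{1}{2} \left(- \frac{1}{6}\right) 140 = \left(- \frac{1}{12}\right) 140 = - \frac{35}{3}$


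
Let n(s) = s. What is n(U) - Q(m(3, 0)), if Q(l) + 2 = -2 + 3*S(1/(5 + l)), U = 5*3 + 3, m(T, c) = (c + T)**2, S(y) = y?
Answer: 305/14 ≈ 21.786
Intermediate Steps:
m(T, c) = (T + c)**2
U = 18 (U = 15 + 3 = 18)
Q(l) = -4 + 3/(5 + l) (Q(l) = -2 + (-2 + 3/(5 + l)) = -4 + 3/(5 + l))
n(U) - Q(m(3, 0)) = 18 - (-17 - 4*(3 + 0)**2)/(5 + (3 + 0)**2) = 18 - (-17 - 4*3**2)/(5 + 3**2) = 18 - (-17 - 4*9)/(5 + 9) = 18 - (-17 - 36)/14 = 18 - (-53)/14 = 18 - 1*(-53/14) = 18 + 53/14 = 305/14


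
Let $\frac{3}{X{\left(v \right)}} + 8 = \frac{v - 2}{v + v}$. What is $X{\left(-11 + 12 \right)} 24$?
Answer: $- \frac{144}{17} \approx -8.4706$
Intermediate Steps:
$X{\left(v \right)} = \frac{3}{-8 + \frac{-2 + v}{2 v}}$ ($X{\left(v \right)} = \frac{3}{-8 + \frac{v - 2}{v + v}} = \frac{3}{-8 + \frac{-2 + v}{2 v}}$)
$X{\left(-11 + 12 \right)} 24 = - \frac{6 \left(-11 + 12\right)}{2 + 15 \left(-11 + 12\right)} 24 = \left(-6\right) 1 \frac{1}{2 + 15 \cdot 1} \cdot 24 = \left(-6\right) 1 \frac{1}{2 + 15} \cdot 24 = \left(-6\right) 1 \cdot \frac{1}{17} \cdot 24 = \left(- \frac{6}{17}\right) 24 = - \frac{144}{17}$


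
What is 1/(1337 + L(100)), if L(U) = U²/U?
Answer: 1/1437 ≈ 0.00069589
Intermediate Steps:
L(U) = U
1/(1337 + L(100)) = 1/(1337 + 100) = 1/1437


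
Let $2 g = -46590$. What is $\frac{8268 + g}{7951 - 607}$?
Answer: $- \frac{5009}{2448} \approx -2.0462$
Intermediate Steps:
$g = -23295$ ($g = \frac{1}{2} \left(-46590\right) = -23295$)
$\frac{8268 + g}{7951 - 607} = \frac{8268 - 23295}{7951 - 607} = - \frac{15027}{7344} = \left(-15027\right) \frac{1}{7344} = - \frac{5009}{2448}$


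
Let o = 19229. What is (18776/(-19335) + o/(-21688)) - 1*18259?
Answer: -7657462053923/419337480 ≈ -18261.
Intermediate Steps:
(18776/(-19335) + o/(-21688)) - 1*18259 = (18776/(-19335) + 19229/(-21688)) - 1*18259 = (18776*(-1/19335) + 19229*(-1/21688)) - 18259 = (-18776/19335 - 19229/21688) - 18259 = -779006603/419337480 - 18259 = -7657462053923/419337480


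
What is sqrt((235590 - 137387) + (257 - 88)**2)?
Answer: 2*sqrt(31691) ≈ 356.04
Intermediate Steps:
sqrt((235590 - 137387) + (257 - 88)**2) = sqrt(98203 + 169**2) = sqrt(98203 + 28561) = sqrt(126764) = 2*sqrt(31691)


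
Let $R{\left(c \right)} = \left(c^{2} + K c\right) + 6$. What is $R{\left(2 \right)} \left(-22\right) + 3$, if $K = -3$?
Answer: $-85$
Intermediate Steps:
$R{\left(c \right)} = 6 + c^{2} - 3 c$ ($R{\left(c \right)} = \left(c^{2} - 3 c\right) + 6 = 6 + c^{2} - 3 c$)
$R{\left(2 \right)} \left(-22\right) + 3 = \left(6 + 2^{2} - 6\right) \left(-22\right) + 3 = \left(6 + 4 - 6\right) \left(-22\right) + 3 = 4 \left(-22\right) + 3 = -88 + 3 = -85$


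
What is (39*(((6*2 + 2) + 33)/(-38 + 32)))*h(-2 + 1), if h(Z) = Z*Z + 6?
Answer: -4277/2 ≈ -2138.5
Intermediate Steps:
h(Z) = 6 + Z² (h(Z) = Z² + 6 = 6 + Z²)
(39*(((6*2 + 2) + 33)/(-38 + 32)))*h(-2 + 1) = (39*(((6*2 + 2) + 33)/(-38 + 32)))*(6 + (-2 + 1)²) = (39*(((12 + 2) + 33)/(-6)))*(6 + (-1)²) = (39*((14 + 33)*(-⅙)))*(6 + 1) = (39*(47*(-⅙)))*7 = (39*(-47/6))*7 = -611/2*7 = -4277/2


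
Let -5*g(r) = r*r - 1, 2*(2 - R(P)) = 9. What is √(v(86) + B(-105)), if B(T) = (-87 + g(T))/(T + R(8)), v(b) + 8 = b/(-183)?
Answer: 16*√77698506/39345 ≈ 3.5846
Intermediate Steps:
R(P) = -5/2 (R(P) = 2 - ½*9 = 2 - 9/2 = -5/2)
g(r) = ⅕ - r²/5 (g(r) = -(r*r - 1)/5 = -(r² - 1)/5 = -(-1 + r²)/5 = ⅕ - r²/5)
v(b) = -8 - b/183 (v(b) = -8 + b/(-183) = -8 + b*(-1/183) = -8 - b/183)
B(T) = (-434/5 - T²/5)/(-5/2 + T) (B(T) = (-87 + (⅕ - T²/5))/(T - 5/2) = (-434/5 - T²/5)/(-5/2 + T))
√(v(86) + B(-105)) = √((-8 - 1/183*86) + 2*(-434 - 1*(-105)²)/(5*(-5 + 2*(-105)))) = √((-8 - 86/183) + 2*(-434 - 1*11025)/(5*(-5 - 210))) = √(-1550/183 + (⅖)*(-434 - 11025)/(-215)) = √(-1550/183 + (⅖)*(-1/215)*(-11459)) = √(-1550/183 + 22918/1075) = √(2527744/196725) = 16*√77698506/39345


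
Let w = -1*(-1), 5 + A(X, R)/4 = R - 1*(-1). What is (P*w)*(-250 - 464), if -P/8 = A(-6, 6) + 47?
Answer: 314160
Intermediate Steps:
A(X, R) = -16 + 4*R (A(X, R) = -20 + 4*(R - 1*(-1)) = -20 + 4*(R + 1) = -20 + 4*(1 + R) = -20 + (4 + 4*R) = -16 + 4*R)
w = 1
P = -440 (P = -8*((-16 + 4*6) + 47) = -8*((-16 + 24) + 47) = -8*(8 + 47) = -8*55 = -440)
(P*w)*(-250 - 464) = (-440*1)*(-250 - 464) = -440*(-714) = 314160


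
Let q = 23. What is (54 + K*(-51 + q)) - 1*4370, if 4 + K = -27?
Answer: -3448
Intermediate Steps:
K = -31 (K = -4 - 27 = -31)
(54 + K*(-51 + q)) - 1*4370 = (54 - 31*(-51 + 23)) - 1*4370 = (54 - 31*(-28)) - 4370 = (54 + 868) - 4370 = 922 - 4370 = -3448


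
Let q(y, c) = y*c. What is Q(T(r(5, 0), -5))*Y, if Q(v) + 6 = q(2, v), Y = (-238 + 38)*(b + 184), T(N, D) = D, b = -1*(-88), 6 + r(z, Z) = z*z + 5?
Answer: 870400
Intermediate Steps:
r(z, Z) = -1 + z**2 (r(z, Z) = -6 + (z*z + 5) = -6 + (z**2 + 5) = -6 + (5 + z**2) = -1 + z**2)
b = 88
Y = -54400 (Y = (-238 + 38)*(88 + 184) = -200*272 = -54400)
q(y, c) = c*y
Q(v) = -6 + 2*v (Q(v) = -6 + v*2 = -6 + 2*v)
Q(T(r(5, 0), -5))*Y = (-6 + 2*(-5))*(-54400) = (-6 - 10)*(-54400) = -16*(-54400) = 870400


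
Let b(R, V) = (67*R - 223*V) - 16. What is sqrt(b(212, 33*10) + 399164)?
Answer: sqrt(339762) ≈ 582.89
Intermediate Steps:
b(R, V) = -16 - 223*V + 67*R (b(R, V) = (-223*V + 67*R) - 16 = -16 - 223*V + 67*R)
sqrt(b(212, 33*10) + 399164) = sqrt((-16 - 7359*10 + 67*212) + 399164) = sqrt((-16 - 223*330 + 14204) + 399164) = sqrt((-16 - 73590 + 14204) + 399164) = sqrt(-59402 + 399164) = sqrt(339762)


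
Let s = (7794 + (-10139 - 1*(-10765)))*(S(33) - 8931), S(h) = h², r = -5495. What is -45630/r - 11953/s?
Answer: 602599630987/72566574360 ≈ 8.3041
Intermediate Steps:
s = -66029640 (s = (7794 + (-10139 - 1*(-10765)))*(33² - 8931) = (7794 + (-10139 + 10765))*(1089 - 8931) = (7794 + 626)*(-7842) = 8420*(-7842) = -66029640)
-45630/r - 11953/s = -45630/(-5495) - 11953/(-66029640) = -45630*(-1/5495) - 11953*(-1/66029640) = 9126/1099 + 11953/66029640 = 602599630987/72566574360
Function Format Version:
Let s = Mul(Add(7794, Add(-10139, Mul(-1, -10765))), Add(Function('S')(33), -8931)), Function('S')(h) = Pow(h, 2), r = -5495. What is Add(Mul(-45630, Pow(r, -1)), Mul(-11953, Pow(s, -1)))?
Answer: Rational(602599630987, 72566574360) ≈ 8.3041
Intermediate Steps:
s = -66029640 (s = Mul(Add(7794, Add(-10139, Mul(-1, -10765))), Add(Pow(33, 2), -8931)) = Mul(Add(7794, Add(-10139, 10765)), Add(1089, -8931)) = Mul(Add(7794, 626), -7842) = Mul(8420, -7842) = -66029640)
Add(Mul(-45630, Pow(r, -1)), Mul(-11953, Pow(s, -1))) = Add(Mul(-45630, Pow(-5495, -1)), Mul(-11953, Pow(-66029640, -1))) = Add(Mul(-45630, Rational(-1, 5495)), Mul(-11953, Rational(-1, 66029640))) = Add(Rational(9126, 1099), Rational(11953, 66029640)) = Rational(602599630987, 72566574360)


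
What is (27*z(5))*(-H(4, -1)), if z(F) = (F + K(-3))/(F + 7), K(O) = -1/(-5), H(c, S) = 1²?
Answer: -117/10 ≈ -11.700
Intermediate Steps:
H(c, S) = 1
K(O) = ⅕ (K(O) = -1*(-⅕) = ⅕)
z(F) = (⅕ + F)/(7 + F) (z(F) = (F + ⅕)/(F + 7) = (⅕ + F)/(7 + F))
(27*z(5))*(-H(4, -1)) = (27*((⅕ + 5)/(7 + 5)))*(-1*1) = (27*((26/5)/12))*(-1) = (27*((1/12)*(26/5)))*(-1) = (27*(13/30))*(-1) = (117/10)*(-1) = -117/10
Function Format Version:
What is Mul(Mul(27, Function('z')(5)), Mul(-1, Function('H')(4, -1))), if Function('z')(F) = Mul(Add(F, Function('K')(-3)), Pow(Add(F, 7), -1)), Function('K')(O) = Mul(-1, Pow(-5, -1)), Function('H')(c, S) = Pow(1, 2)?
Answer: Rational(-117, 10) ≈ -11.700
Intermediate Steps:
Function('H')(c, S) = 1
Function('K')(O) = Rational(1, 5) (Function('K')(O) = Mul(-1, Rational(-1, 5)) = Rational(1, 5))
Function('z')(F) = Mul(Pow(Add(7, F), -1), Add(Rational(1, 5), F)) (Function('z')(F) = Mul(Add(F, Rational(1, 5)), Pow(Add(F, 7), -1)) = Mul(Add(Rational(1, 5), F), Pow(Add(7, F), -1)) = Mul(Pow(Add(7, F), -1), Add(Rational(1, 5), F)))
Mul(Mul(27, Function('z')(5)), Mul(-1, Function('H')(4, -1))) = Mul(Mul(27, Mul(Pow(Add(7, 5), -1), Add(Rational(1, 5), 5))), Mul(-1, 1)) = Mul(Mul(27, Mul(Pow(12, -1), Rational(26, 5))), -1) = Mul(Mul(27, Mul(Rational(1, 12), Rational(26, 5))), -1) = Mul(Mul(27, Rational(13, 30)), -1) = Mul(Rational(117, 10), -1) = Rational(-117, 10)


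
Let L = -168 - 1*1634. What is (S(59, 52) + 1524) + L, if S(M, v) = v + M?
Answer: -167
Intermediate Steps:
S(M, v) = M + v
L = -1802 (L = -168 - 1634 = -1802)
(S(59, 52) + 1524) + L = ((59 + 52) + 1524) - 1802 = (111 + 1524) - 1802 = 1635 - 1802 = -167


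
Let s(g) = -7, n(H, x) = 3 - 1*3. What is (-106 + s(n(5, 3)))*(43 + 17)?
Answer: -6780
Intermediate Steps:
n(H, x) = 0 (n(H, x) = 3 - 3 = 0)
(-106 + s(n(5, 3)))*(43 + 17) = (-106 - 7)*(43 + 17) = -113*60 = -6780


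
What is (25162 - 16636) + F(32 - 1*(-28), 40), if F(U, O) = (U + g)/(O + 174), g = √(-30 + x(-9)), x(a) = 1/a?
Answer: 912312/107 + I*√271/642 ≈ 8526.3 + 0.025642*I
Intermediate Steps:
g = I*√271/3 (g = √(-30 + 1/(-9)) = √(-30 - ⅑) = √(-271/9) = I*√271/3 ≈ 5.4874*I)
F(U, O) = (U + I*√271/3)/(174 + O) (F(U, O) = (U + I*√271/3)/(O + 174) = (U + I*√271/3)/(174 + O))
(25162 - 16636) + F(32 - 1*(-28), 40) = (25162 - 16636) + ((32 - 1*(-28)) + I*√271/3)/(174 + 40) = 8526 + ((32 + 28) + I*√271/3)/214 = 8526 + (60 + I*√271/3)/214 = 8526 + (30/107 + I*√271/642) = 912312/107 + I*√271/642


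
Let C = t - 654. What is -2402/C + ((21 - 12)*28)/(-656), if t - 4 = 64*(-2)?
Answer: 172457/63796 ≈ 2.7033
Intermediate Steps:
t = -124 (t = 4 + 64*(-2) = 4 - 128 = -124)
C = -778 (C = -124 - 654 = -778)
-2402/C + ((21 - 12)*28)/(-656) = -2402/(-778) + ((21 - 12)*28)/(-656) = -2402*(-1/778) + (9*28)*(-1/656) = 1201/389 + 252*(-1/656) = 1201/389 - 63/164 = 172457/63796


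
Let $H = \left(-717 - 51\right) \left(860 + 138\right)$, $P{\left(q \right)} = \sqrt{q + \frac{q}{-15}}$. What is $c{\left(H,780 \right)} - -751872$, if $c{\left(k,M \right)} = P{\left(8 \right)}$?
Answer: $751872 + \frac{4 \sqrt{105}}{15} \approx 7.5188 \cdot 10^{5}$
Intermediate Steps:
$P{\left(q \right)} = \frac{\sqrt{210} \sqrt{q}}{15}$ ($P{\left(q \right)} = \sqrt{q + q \left(- \frac{1}{15}\right)} = \sqrt{q - \frac{q}{15}} = \sqrt{\frac{14 q}{15}} = \frac{\sqrt{210} \sqrt{q}}{15}$)
$H = -766464$ ($H = \left(-768\right) 998 = -766464$)
$c{\left(k,M \right)} = \frac{4 \sqrt{105}}{15}$ ($c{\left(k,M \right)} = \frac{\sqrt{210} \sqrt{8}}{15} = \frac{\sqrt{210} \cdot 2 \sqrt{2}}{15} = \frac{4 \sqrt{105}}{15}$)
$c{\left(H,780 \right)} - -751872 = \frac{4 \sqrt{105}}{15} - -751872 = \frac{4 \sqrt{105}}{15} + 751872 = 751872 + \frac{4 \sqrt{105}}{15}$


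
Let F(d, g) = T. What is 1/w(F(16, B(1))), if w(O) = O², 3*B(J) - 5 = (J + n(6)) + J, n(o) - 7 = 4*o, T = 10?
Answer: 1/100 ≈ 0.010000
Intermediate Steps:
n(o) = 7 + 4*o
B(J) = 12 + 2*J/3 (B(J) = 5/3 + ((J + (7 + 4*6)) + J)/3 = 5/3 + ((J + (7 + 24)) + J)/3 = 5/3 + ((J + 31) + J)/3 = 5/3 + ((31 + J) + J)/3 = 5/3 + (31 + 2*J)/3 = 5/3 + (31/3 + 2*J/3) = 12 + 2*J/3)
F(d, g) = 10
1/w(F(16, B(1))) = 1/(10²) = 1/100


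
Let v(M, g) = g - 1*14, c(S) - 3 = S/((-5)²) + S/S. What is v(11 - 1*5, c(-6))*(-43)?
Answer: 11008/25 ≈ 440.32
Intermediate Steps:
c(S) = 4 + S/25 (c(S) = 3 + (S/((-5)²) + S/S) = 3 + (S/25 + 1) = 3 + (1 + S/25) = 4 + S/25)
v(M, g) = -14 + g (v(M, g) = g - 14 = -14 + g)
v(11 - 1*5, c(-6))*(-43) = (-14 + (4 + (1/25)*(-6)))*(-43) = (-14 + (4 - 6/25))*(-43) = (-14 + 94/25)*(-43) = -256/25*(-43) = 11008/25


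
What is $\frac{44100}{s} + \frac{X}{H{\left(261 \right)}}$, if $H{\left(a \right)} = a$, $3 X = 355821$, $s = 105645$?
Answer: $\frac{836116441}{1838223} \approx 454.85$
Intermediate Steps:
$X = 118607$ ($X = \frac{1}{3} \cdot 355821 = 118607$)
$\frac{44100}{s} + \frac{X}{H{\left(261 \right)}} = \frac{44100}{105645} + \frac{118607}{261} = 44100 \cdot \frac{1}{105645} + 118607 \cdot \frac{1}{261} = \frac{2940}{7043} + \frac{118607}{261} = \frac{836116441}{1838223}$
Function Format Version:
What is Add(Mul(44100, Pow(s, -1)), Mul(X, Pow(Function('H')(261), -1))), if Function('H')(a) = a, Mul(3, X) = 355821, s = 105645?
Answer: Rational(836116441, 1838223) ≈ 454.85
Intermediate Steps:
X = 118607 (X = Mul(Rational(1, 3), 355821) = 118607)
Add(Mul(44100, Pow(s, -1)), Mul(X, Pow(Function('H')(261), -1))) = Add(Mul(44100, Pow(105645, -1)), Mul(118607, Pow(261, -1))) = Add(Mul(44100, Rational(1, 105645)), Mul(118607, Rational(1, 261))) = Add(Rational(2940, 7043), Rational(118607, 261)) = Rational(836116441, 1838223)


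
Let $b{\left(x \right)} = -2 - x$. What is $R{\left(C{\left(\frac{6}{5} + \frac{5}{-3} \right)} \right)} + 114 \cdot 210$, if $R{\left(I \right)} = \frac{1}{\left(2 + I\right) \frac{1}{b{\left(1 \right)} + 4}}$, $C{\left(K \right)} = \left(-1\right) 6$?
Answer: $\frac{95759}{4} \approx 23940.0$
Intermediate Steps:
$C{\left(K \right)} = -6$
$R{\left(I \right)} = \frac{1}{2 + I}$ ($R{\left(I \right)} = \frac{1}{\left(2 + I\right) \frac{1}{\left(-2 - 1\right) + 4}} = \frac{1}{\left(2 + I\right) \frac{1}{-3 + 4}} = \frac{1}{\left(2 + I\right) 1^{-1}} = \frac{1}{\left(2 + I\right) 1} = \frac{1}{2 + I}$)
$R{\left(C{\left(\frac{6}{5} + \frac{5}{-3} \right)} \right)} + 114 \cdot 210 = \frac{1}{2 - 6} + 114 \cdot 210 = \frac{1}{-4} + 23940 = - \frac{1}{4} + 23940 = \frac{95759}{4}$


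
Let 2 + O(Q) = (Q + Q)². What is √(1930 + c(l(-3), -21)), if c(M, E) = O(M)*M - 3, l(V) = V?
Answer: 5*√73 ≈ 42.720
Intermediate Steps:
O(Q) = -2 + 4*Q² (O(Q) = -2 + (Q + Q)² = -2 + (2*Q)² = -2 + 4*Q²)
c(M, E) = -3 + M*(-2 + 4*M²) (c(M, E) = (-2 + 4*M²)*M - 3 = M*(-2 + 4*M²) - 3 = -3 + M*(-2 + 4*M²))
√(1930 + c(l(-3), -21)) = √(1930 + (-3 - 2*(-3) + 4*(-3)³)) = √(1930 + (-3 + 6 + 4*(-27))) = √(1930 + (-3 + 6 - 108)) = √(1930 - 105) = √1825 = 5*√73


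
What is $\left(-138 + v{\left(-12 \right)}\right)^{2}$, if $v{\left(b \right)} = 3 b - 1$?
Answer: $30625$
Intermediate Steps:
$v{\left(b \right)} = -1 + 3 b$
$\left(-138 + v{\left(-12 \right)}\right)^{2} = \left(-138 + \left(-1 + 3 \left(-12\right)\right)\right)^{2} = \left(-138 - 37\right)^{2} = \left(-175\right)^{2} = 30625$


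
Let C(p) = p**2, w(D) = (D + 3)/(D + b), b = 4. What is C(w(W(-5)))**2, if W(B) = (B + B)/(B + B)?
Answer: 256/625 ≈ 0.40960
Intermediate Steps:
W(B) = 1 (W(B) = (2*B)/((2*B)) = (2*B)*(1/(2*B)) = 1)
w(D) = (3 + D)/(4 + D) (w(D) = (D + 3)/(D + 4) = (3 + D)/(4 + D))
C(w(W(-5)))**2 = (((3 + 1)/(4 + 1))**2)**2 = ((4/5)**2)**2 = (16/25)**2 = 256/625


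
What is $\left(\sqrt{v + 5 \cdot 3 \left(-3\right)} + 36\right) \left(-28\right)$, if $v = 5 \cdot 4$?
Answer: $-1008 - 140 i \approx -1008.0 - 140.0 i$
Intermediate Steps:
$v = 20$
$\left(\sqrt{v + 5 \cdot 3 \left(-3\right)} + 36\right) \left(-28\right) = \left(\sqrt{20 + 5 \cdot 3 \left(-3\right)} + 36\right) \left(-28\right) = \left(\sqrt{20 + 15 \left(-3\right)} + 36\right) \left(-28\right) = \left(\sqrt{20 - 45} + 36\right) \left(-28\right) = \left(\sqrt{-25} + 36\right) \left(-28\right) = \left(5 i + 36\right) \left(-28\right) = \left(36 + 5 i\right) \left(-28\right) = -1008 - 140 i$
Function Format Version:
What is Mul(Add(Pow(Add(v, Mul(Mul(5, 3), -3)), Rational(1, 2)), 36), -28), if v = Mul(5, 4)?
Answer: Add(-1008, Mul(-140, I)) ≈ Add(-1008.0, Mul(-140.00, I))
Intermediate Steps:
v = 20
Mul(Add(Pow(Add(v, Mul(Mul(5, 3), -3)), Rational(1, 2)), 36), -28) = Mul(Add(Pow(Add(20, Mul(Mul(5, 3), -3)), Rational(1, 2)), 36), -28) = Mul(Add(Pow(Add(20, Mul(15, -3)), Rational(1, 2)), 36), -28) = Mul(Add(Pow(Add(20, -45), Rational(1, 2)), 36), -28) = Mul(Add(Pow(-25, Rational(1, 2)), 36), -28) = Mul(Add(Mul(5, I), 36), -28) = Mul(Add(36, Mul(5, I)), -28) = Add(-1008, Mul(-140, I))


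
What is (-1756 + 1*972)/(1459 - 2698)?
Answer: 112/177 ≈ 0.63277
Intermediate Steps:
(-1756 + 1*972)/(1459 - 2698) = (-1756 + 972)/(-1239) = -784*(-1/1239) = 112/177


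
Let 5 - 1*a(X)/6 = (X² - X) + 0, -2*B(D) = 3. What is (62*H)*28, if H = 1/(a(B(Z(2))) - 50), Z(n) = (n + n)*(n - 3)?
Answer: -3472/85 ≈ -40.847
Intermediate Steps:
Z(n) = 2*n*(-3 + n) (Z(n) = (2*n)*(-3 + n) = 2*n*(-3 + n))
B(D) = -3/2 (B(D) = -½*3 = -3/2)
a(X) = 30 - 6*X² + 6*X (a(X) = 30 - 6*((X² - X) + 0) = 30 - 6*(X² - X) = 30 + (-6*X² + 6*X) = 30 - 6*X² + 6*X)
H = -2/85 (H = 1/((30 - 6*(-3/2)² + 6*(-3/2)) - 50) = 1/((30 - 6*9/4 - 9) - 50) = 1/((30 - 27/2 - 9) - 50) = 1/(15/2 - 50) = 1/(-85/2) = -2/85 ≈ -0.023529)
(62*H)*28 = (62*(-2/85))*28 = -124/85*28 = -3472/85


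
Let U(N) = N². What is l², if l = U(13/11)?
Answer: 28561/14641 ≈ 1.9508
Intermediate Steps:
l = 169/121 (l = (13/11)² = 169/121 ≈ 1.3967)
l² = (169/121)² = 28561/14641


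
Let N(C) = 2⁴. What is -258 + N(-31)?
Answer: -242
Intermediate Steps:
N(C) = 16
-258 + N(-31) = -258 + 16 = -242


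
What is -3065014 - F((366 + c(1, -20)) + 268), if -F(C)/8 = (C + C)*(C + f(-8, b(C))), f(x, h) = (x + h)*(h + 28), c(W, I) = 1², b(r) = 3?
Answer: 1811786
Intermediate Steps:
c(W, I) = 1
f(x, h) = (28 + h)*(h + x) (f(x, h) = (h + x)*(28 + h) = (28 + h)*(h + x))
F(C) = -16*C*(-155 + C) (F(C) = -8*(C + C)*(C + (3² + 28*3 + 28*(-8) + 3*(-8))) = -8*2*C*(C + (9 + 84 - 224 - 24)) = -8*2*C*(C - 155) = -8*2*C*(-155 + C) = -16*C*(-155 + C))
-3065014 - F((366 + c(1, -20)) + 268) = -3065014 - 16*((366 + 1) + 268)*(155 - ((366 + 1) + 268)) = -3065014 - 16*(367 + 268)*(155 - (367 + 268)) = -3065014 - 16*635*(155 - 1*635) = -3065014 - 16*635*(155 - 635) = -3065014 - 16*635*(-480) = -3065014 - 1*(-4876800) = -3065014 + 4876800 = 1811786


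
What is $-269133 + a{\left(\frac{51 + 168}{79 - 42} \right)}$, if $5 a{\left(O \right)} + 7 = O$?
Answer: $- \frac{9957929}{37} \approx -2.6913 \cdot 10^{5}$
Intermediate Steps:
$a{\left(O \right)} = - \frac{7}{5} + \frac{O}{5}$
$-269133 + a{\left(\frac{51 + 168}{79 - 42} \right)} = -269133 - \left(\frac{7}{5} - \frac{\left(51 + 168\right) \frac{1}{79 - 42}}{5}\right) = -269133 - \left(\frac{7}{5} - \frac{219 \frac{1}{79 - 42}}{5}\right) = -269133 - \left(\frac{7}{5} - \frac{219 \cdot \frac{1}{37}}{5}\right) = -269133 + \left(- \frac{7}{5} + \frac{1}{5} \cdot \frac{219}{37}\right) = -269133 + \left(- \frac{7}{5} + \frac{219}{185}\right) = -269133 - \frac{8}{37} = - \frac{9957929}{37}$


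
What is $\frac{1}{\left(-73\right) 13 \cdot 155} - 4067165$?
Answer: $- \frac{598259635676}{147095} \approx -4.0672 \cdot 10^{6}$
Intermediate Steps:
$\frac{1}{\left(-73\right) 13 \cdot 155} - 4067165 = \frac{1}{\left(-949\right) 155} - 4067165 = \frac{1}{-147095} - 4067165 = - \frac{1}{147095} - 4067165 = - \frac{598259635676}{147095}$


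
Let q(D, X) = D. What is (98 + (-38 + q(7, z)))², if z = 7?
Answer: 4489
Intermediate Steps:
(98 + (-38 + q(7, z)))² = (98 + (-38 + 7))² = (98 - 31)² = 67² = 4489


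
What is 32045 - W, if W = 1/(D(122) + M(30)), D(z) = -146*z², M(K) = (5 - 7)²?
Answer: 69635707701/2173060 ≈ 32045.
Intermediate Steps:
M(K) = 4 (M(K) = (-2)² = 4)
W = -1/2173060 (W = 1/(-146*122² + 4) = 1/(-146*14884 + 4) = 1/(-2173064 + 4) = 1/(-2173060) = -1/2173060 ≈ -4.6018e-7)
32045 - W = 32045 - 1*(-1/2173060) = 32045 + 1/2173060 = 69635707701/2173060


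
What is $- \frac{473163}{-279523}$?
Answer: $\frac{473163}{279523} \approx 1.6928$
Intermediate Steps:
$- \frac{473163}{-279523} = - \frac{473163 \left(-1\right)}{279523} = \left(-1\right) \left(- \frac{473163}{279523}\right) = \frac{473163}{279523}$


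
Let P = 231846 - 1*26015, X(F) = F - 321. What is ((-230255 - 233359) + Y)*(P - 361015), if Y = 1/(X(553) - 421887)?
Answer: 30336169251160464/421655 ≈ 7.1945e+10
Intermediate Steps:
X(F) = -321 + F
Y = -1/421655 (Y = 1/((-321 + 553) - 421887) = 1/(232 - 421887) = 1/(-421655) = -1/421655 ≈ -2.3716e-6)
P = 205831 (P = 231846 - 26015 = 205831)
((-230255 - 233359) + Y)*(P - 361015) = ((-230255 - 233359) - 1/421655)*(205831 - 361015) = (-463614 - 1/421655)*(-155184) = -195485161171/421655*(-155184) = 30336169251160464/421655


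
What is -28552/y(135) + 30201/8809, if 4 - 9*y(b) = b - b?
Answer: -565877577/8809 ≈ -64239.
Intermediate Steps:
y(b) = 4/9 (y(b) = 4/9 - (b - b)/9 = 4/9 - ⅑*0 = 4/9 + 0 = 4/9)
-28552/y(135) + 30201/8809 = -28552/4/9 + 30201/8809 = -28552*9/4 + 30201*(1/8809) = -64242 + 30201/8809 = -565877577/8809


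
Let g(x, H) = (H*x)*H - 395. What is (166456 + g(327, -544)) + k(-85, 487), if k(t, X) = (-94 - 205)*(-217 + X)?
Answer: 96856403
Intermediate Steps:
k(t, X) = 64883 - 299*X (k(t, X) = -299*(-217 + X) = 64883 - 299*X)
g(x, H) = -395 + x*H² (g(x, H) = x*H² - 395 = -395 + x*H²)
(166456 + g(327, -544)) + k(-85, 487) = (166456 + (-395 + 327*(-544)²)) + (64883 - 299*487) = (166456 + (-395 + 327*295936)) + (64883 - 145613) = (166456 + (-395 + 96771072)) - 80730 = (166456 + 96770677) - 80730 = 96937133 - 80730 = 96856403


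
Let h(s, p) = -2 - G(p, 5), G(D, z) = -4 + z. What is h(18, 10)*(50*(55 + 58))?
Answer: -16950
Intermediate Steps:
h(s, p) = -3 (h(s, p) = -2 - (-4 + 5) = -2 - 1*1 = -2 - 1 = -3)
h(18, 10)*(50*(55 + 58)) = -150*(55 + 58) = -150*113 = -3*5650 = -16950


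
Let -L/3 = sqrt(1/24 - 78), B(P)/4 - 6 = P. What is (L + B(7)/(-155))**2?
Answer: -134830693/192200 + 26*I*sqrt(11226)/155 ≈ -701.51 + 17.773*I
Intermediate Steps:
B(P) = 24 + 4*P
L = -I*sqrt(11226)/4 (L = -3*sqrt(1/24 - 78) = -I*sqrt(11226)/4 ≈ -26.488*I)
(L + B(7)/(-155))**2 = (-I*sqrt(11226)/4 + (24 + 4*7)/(-155))**2 = (-I*sqrt(11226)/4 + (24 + 28)*(-1/155))**2 = (-I*sqrt(11226)/4 + 52*(-1/155))**2 = (-I*sqrt(11226)/4 - 52/155)**2 = (-52/155 - I*sqrt(11226)/4)**2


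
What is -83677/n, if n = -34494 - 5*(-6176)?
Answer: 83677/3614 ≈ 23.154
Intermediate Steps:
n = -3614 (n = -34494 - 1*(-30880) = -34494 + 30880 = -3614)
-83677/n = -83677/(-3614) = -83677*(-1/3614) = 83677/3614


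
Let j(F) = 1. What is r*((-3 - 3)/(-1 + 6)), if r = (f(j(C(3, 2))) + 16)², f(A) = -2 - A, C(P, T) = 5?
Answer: -1014/5 ≈ -202.80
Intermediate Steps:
r = 169 (r = ((-2 - 1*1) + 16)² = ((-2 - 1) + 16)² = (-3 + 16)² = 13² = 169)
r*((-3 - 3)/(-1 + 6)) = 169*((-3 - 3)/(-1 + 6)) = 169*(-6/5) = -1014/5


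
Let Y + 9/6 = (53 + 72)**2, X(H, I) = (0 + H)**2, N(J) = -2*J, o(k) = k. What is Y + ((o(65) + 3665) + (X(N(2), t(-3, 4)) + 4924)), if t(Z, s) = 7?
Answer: 48587/2 ≈ 24294.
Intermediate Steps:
X(H, I) = H**2
Y = 31247/2 (Y = -3/2 + (53 + 72)**2 = -3/2 + 125**2 = -3/2 + 15625 = 31247/2 ≈ 15624.)
Y + ((o(65) + 3665) + (X(N(2), t(-3, 4)) + 4924)) = 31247/2 + ((65 + 3665) + ((-2*2)**2 + 4924)) = 31247/2 + (3730 + ((-4)**2 + 4924)) = 31247/2 + (3730 + (16 + 4924)) = 31247/2 + (3730 + 4940) = 31247/2 + 8670 = 48587/2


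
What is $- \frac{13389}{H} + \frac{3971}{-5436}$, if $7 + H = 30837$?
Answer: $- \frac{97604267}{83795940} \approx -1.1648$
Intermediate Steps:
$H = 30830$ ($H = -7 + 30837 = 30830$)
$- \frac{13389}{H} + \frac{3971}{-5436} = - \frac{13389}{30830} + \frac{3971}{-5436} = \left(-13389\right) \frac{1}{30830} + 3971 \left(- \frac{1}{5436}\right) = - \frac{13389}{30830} - \frac{3971}{5436} = - \frac{97604267}{83795940}$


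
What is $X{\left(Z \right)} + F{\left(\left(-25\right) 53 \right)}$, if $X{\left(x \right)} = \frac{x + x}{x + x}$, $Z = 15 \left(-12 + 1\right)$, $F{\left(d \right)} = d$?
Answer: $-1324$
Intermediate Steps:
$Z = -165$ ($Z = 15 \left(-11\right) = -165$)
$X{\left(x \right)} = 1$ ($X{\left(x \right)} = \frac{2 x}{2 x} = 2 x \frac{1}{2 x} = 1$)
$X{\left(Z \right)} + F{\left(\left(-25\right) 53 \right)} = 1 - 1325 = -1324$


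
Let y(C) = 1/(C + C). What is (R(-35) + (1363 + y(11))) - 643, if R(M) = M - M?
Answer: 15841/22 ≈ 720.04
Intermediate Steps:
R(M) = 0
y(C) = 1/(2*C)
(R(-35) + (1363 + y(11))) - 643 = (0 + (1363 + (½)/11)) - 643 = (0 + (1363 + (½)*(1/11))) - 643 = (0 + (1363 + 1/22)) - 643 = (0 + 29987/22) - 643 = 29987/22 - 643 = 15841/22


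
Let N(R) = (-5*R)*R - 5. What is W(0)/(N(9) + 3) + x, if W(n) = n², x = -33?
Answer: -33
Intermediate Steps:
N(R) = -5 - 5*R² (N(R) = -5*R² - 5 = -5 - 5*R²)
W(0)/(N(9) + 3) + x = 0²/((-5 - 5*9²) + 3) - 33 = 0/((-5 - 5*81) + 3) - 33 = 0/((-5 - 405) + 3) - 33 = 0/(-410 + 3) - 33 = 0/(-407) - 33 = 0*(-1/407) - 33 = 0 - 33 = -33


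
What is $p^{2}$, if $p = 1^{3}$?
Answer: $1$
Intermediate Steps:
$p = 1$
$p^{2} = 1^{2} = 1$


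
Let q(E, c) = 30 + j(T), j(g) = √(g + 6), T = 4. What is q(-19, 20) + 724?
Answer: 754 + √10 ≈ 757.16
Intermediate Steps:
j(g) = √(6 + g)
q(E, c) = 30 + √10 (q(E, c) = 30 + √(6 + 4) = 30 + √10)
q(-19, 20) + 724 = (30 + √10) + 724 = 754 + √10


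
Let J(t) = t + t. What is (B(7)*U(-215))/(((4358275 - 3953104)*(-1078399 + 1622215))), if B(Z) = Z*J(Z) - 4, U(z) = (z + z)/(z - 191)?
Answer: 10105/22364354962404 ≈ 4.5184e-10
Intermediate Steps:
J(t) = 2*t
U(z) = 2*z/(-191 + z) (U(z) = (2*z)/(-191 + z) = 2*z/(-191 + z))
B(Z) = -4 + 2*Z**2 (B(Z) = Z*(2*Z) - 4 = 2*Z**2 - 4 = -4 + 2*Z**2)
(B(7)*U(-215))/(((4358275 - 3953104)*(-1078399 + 1622215))) = ((-4 + 2*7**2)*(2*(-215)/(-191 - 215)))/(((4358275 - 3953104)*(-1078399 + 1622215))) = ((-4 + 2*49)*(2*(-215)/(-406)))/((405171*543816)) = ((-4 + 98)*(2*(-215)*(-1/406)))/220338472536 = (94*(215/203))*(1/220338472536) = (20210/203)*(1/220338472536) = 10105/22364354962404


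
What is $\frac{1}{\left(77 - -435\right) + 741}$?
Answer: $\frac{1}{1253} \approx 0.00079808$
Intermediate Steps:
$\frac{1}{\left(77 - -435\right) + 741} = \frac{1}{\left(77 + 435\right) + 741} = \frac{1}{512 + 741} = \frac{1}{1253}$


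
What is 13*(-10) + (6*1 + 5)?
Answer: -119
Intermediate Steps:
13*(-10) + (6*1 + 5) = -130 + (6 + 5) = -130 + 11 = -119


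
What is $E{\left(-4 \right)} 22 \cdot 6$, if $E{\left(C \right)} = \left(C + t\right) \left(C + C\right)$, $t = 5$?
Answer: $-1056$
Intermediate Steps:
$E{\left(C \right)} = 2 C \left(5 + C\right)$ ($E{\left(C \right)} = \left(C + 5\right) \left(C + C\right) = \left(5 + C\right) 2 C = 2 C \left(5 + C\right)$)
$E{\left(-4 \right)} 22 \cdot 6 = 2 \left(-4\right) \left(5 - 4\right) 22 \cdot 6 = 2 \left(-4\right) 1 \cdot 22 \cdot 6 = \left(-8\right) 22 \cdot 6 = \left(-176\right) 6 = -1056$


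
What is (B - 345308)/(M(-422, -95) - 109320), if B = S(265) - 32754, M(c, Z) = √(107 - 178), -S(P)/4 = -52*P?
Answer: 35304019440/11950862471 + 322942*I*√71/11950862471 ≈ 2.9541 + 0.0002277*I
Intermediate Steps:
S(P) = 208*P (S(P) = -(-208)*P = 208*P)
M(c, Z) = I*√71 (M(c, Z) = √(-71) = I*√71)
B = 22366 (B = 208*265 - 32754 = 55120 - 32754 = 22366)
(B - 345308)/(M(-422, -95) - 109320) = (22366 - 345308)/(I*√71 - 109320) = -322942/(-109320 + I*√71)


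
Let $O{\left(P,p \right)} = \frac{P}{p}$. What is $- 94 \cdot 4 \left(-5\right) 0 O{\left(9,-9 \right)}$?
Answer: $0$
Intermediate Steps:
$- 94 \cdot 4 \left(-5\right) 0 O{\left(9,-9 \right)} = - 94 \cdot 4 \left(-5\right) 0 \frac{9}{-9} = - 94 \left(\left(-20\right) 0\right) 9 \left(- \frac{1}{9}\right) = \left(-94\right) 0 \left(-1\right) = 0 \left(-1\right) = 0$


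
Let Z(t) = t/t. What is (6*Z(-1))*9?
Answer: 54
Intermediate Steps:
Z(t) = 1
(6*Z(-1))*9 = (6*1)*9 = 6*9 = 54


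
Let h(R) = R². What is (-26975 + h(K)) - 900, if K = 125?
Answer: -12250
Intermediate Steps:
(-26975 + h(K)) - 900 = (-26975 + 125²) - 900 = (-26975 + 15625) - 900 = -11350 - 900 = -12250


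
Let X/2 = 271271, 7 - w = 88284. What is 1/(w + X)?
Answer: 1/454265 ≈ 2.2014e-6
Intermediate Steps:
w = -88277 (w = 7 - 1*88284 = 7 - 88284 = -88277)
X = 542542 (X = 2*271271 = 542542)
1/(w + X) = 1/(-88277 + 542542) = 1/454265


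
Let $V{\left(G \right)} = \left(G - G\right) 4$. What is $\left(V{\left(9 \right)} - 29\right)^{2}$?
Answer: $841$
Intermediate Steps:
$V{\left(G \right)} = 0$ ($V{\left(G \right)} = 0 \cdot 4 = 0$)
$\left(V{\left(9 \right)} - 29\right)^{2} = \left(0 - 29\right)^{2} = \left(-29\right)^{2} = 841$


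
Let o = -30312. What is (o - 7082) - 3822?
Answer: -41216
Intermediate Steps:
(o - 7082) - 3822 = (-30312 - 7082) - 3822 = -37394 - 3822 = -41216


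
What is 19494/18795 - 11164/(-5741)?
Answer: 107247478/35967365 ≈ 2.9818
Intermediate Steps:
19494/18795 - 11164/(-5741) = 19494*(1/18795) - 11164*(-1/5741) = 6498/6265 + 11164/5741 = 107247478/35967365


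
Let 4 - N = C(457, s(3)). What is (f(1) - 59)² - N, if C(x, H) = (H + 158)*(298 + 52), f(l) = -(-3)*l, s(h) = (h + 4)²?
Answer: 75582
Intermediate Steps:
s(h) = (4 + h)²
f(l) = 3*l
C(x, H) = 55300 + 350*H (C(x, H) = (158 + H)*350 = 55300 + 350*H)
N = -72446 (N = 4 - (55300 + 350*(4 + 3)²) = 4 - (55300 + 350*7²) = 4 - (55300 + 350*49) = 4 - (55300 + 17150) = 4 - 1*72450 = 4 - 72450 = -72446)
(f(1) - 59)² - N = (3*1 - 59)² - 1*(-72446) = (3 - 59)² + 72446 = (-56)² + 72446 = 3136 + 72446 = 75582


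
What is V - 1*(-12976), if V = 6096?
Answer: 19072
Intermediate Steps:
V - 1*(-12976) = 6096 - 1*(-12976) = 6096 + 12976 = 19072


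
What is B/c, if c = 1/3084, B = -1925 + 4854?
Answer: 9033036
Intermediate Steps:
B = 2929
c = 1/3084 ≈ 0.00032425
B/c = 2929/(1/3084) = 2929*3084 = 9033036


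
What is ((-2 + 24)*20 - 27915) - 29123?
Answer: -56598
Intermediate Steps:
((-2 + 24)*20 - 27915) - 29123 = (22*20 - 27915) - 29123 = (440 - 27915) - 29123 = -27475 - 29123 = -56598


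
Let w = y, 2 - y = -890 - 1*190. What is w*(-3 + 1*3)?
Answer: 0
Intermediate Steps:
y = 1082 (y = 2 - (-890 - 1*190) = 2 - (-890 - 190) = 2 - 1*(-1080) = 2 + 1080 = 1082)
w = 1082
w*(-3 + 1*3) = 1082*(-3 + 1*3) = 1082*(-3 + 3) = 1082*0 = 0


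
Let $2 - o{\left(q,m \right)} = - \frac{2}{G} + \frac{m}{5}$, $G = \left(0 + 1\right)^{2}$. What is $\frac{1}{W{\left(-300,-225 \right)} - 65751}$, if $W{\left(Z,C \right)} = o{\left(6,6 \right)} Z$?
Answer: $- \frac{1}{66591} \approx -1.5017 \cdot 10^{-5}$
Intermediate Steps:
$G = 1$ ($G = 1^{2} = 1$)
$o{\left(q,m \right)} = 4 - \frac{m}{5}$ ($o{\left(q,m \right)} = 2 - \left(- \frac{2}{1} + \frac{m}{5}\right) = 2 - \left(\left(-2\right) 1 + m \frac{1}{5}\right) = 2 - \left(-2 + \frac{m}{5}\right) = 4 - \frac{m}{5}$)
$W{\left(Z,C \right)} = \frac{14 Z}{5}$ ($W{\left(Z,C \right)} = \left(4 - \frac{6}{5}\right) Z = \frac{14 Z}{5}$)
$\frac{1}{W{\left(-300,-225 \right)} - 65751} = \frac{1}{\frac{14}{5} \left(-300\right) - 65751} = \frac{1}{-840 - 65751} = \frac{1}{-66591} = - \frac{1}{66591}$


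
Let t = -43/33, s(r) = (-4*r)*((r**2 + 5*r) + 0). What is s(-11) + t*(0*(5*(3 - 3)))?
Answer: 2904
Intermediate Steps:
s(r) = -4*r*(r**2 + 5*r) (s(r) = (-4*r)*(r**2 + 5*r) = -4*r*(r**2 + 5*r))
t = -43/33 (t = -43*1/33 = -43/33 ≈ -1.3030)
s(-11) + t*(0*(5*(3 - 3))) = 4*(-11)**2*(-5 - 1*(-11)) - 0*5*(3 - 3) = 4*121*(-5 + 11) - 0*5*0 = 4*121*6 - 0*0 = 2904 - 43/33*0 = 2904 + 0 = 2904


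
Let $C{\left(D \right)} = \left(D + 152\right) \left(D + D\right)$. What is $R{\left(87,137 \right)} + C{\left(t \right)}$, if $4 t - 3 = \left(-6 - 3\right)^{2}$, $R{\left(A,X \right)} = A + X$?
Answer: $7490$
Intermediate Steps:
$t = 21$ ($t = \frac{3}{4} + \frac{\left(-6 - 3\right)^{2}}{4} = \frac{3}{4} + \frac{\left(-9\right)^{2}}{4} = \frac{3}{4} + \frac{1}{4} \cdot 81 = \frac{3}{4} + \frac{81}{4} = 21$)
$C{\left(D \right)} = 2 D \left(152 + D\right)$ ($C{\left(D \right)} = \left(152 + D\right) 2 D = 2 D \left(152 + D\right)$)
$R{\left(87,137 \right)} + C{\left(t \right)} = \left(87 + 137\right) + 2 \cdot 21 \left(152 + 21\right) = 224 + 2 \cdot 21 \cdot 173 = 224 + 7266 = 7490$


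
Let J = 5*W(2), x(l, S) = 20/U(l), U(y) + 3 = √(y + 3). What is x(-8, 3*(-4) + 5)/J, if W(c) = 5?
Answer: -6/35 - 2*I*√5/35 ≈ -0.17143 - 0.12778*I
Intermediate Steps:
U(y) = -3 + √(3 + y) (U(y) = -3 + √(y + 3) = -3 + √(3 + y))
x(l, S) = 20/(-3 + √(3 + l))
J = 25 (J = 5*5 = 25)
x(-8, 3*(-4) + 5)/J = (20/(-3 + √(3 - 8)))/25 = (20/(-3 + √(-5)))*(1/25) = (20/(-3 + I*√5))*(1/25) = 4/(5*(-3 + I*√5))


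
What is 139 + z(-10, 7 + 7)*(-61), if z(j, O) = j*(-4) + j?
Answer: -1691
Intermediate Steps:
z(j, O) = -3*j (z(j, O) = -4*j + j = -3*j)
139 + z(-10, 7 + 7)*(-61) = 139 - 3*(-10)*(-61) = 139 + 30*(-61) = 139 - 1830 = -1691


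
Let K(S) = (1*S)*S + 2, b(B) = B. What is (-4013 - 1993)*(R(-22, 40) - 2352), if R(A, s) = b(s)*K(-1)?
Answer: 13405392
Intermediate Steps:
K(S) = 2 + S² (K(S) = S*S + 2 = S² + 2 = 2 + S²)
R(A, s) = 3*s (R(A, s) = s*(2 + (-1)²) = s*(2 + 1) = s*3 = 3*s)
(-4013 - 1993)*(R(-22, 40) - 2352) = (-4013 - 1993)*(3*40 - 2352) = -6006*(120 - 2352) = -6006*(-2232) = 13405392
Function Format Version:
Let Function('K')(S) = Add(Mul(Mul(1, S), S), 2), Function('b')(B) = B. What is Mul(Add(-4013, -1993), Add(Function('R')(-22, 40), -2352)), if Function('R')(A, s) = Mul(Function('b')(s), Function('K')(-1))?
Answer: 13405392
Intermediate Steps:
Function('K')(S) = Add(2, Pow(S, 2)) (Function('K')(S) = Add(Mul(S, S), 2) = Add(Pow(S, 2), 2) = Add(2, Pow(S, 2)))
Function('R')(A, s) = Mul(3, s) (Function('R')(A, s) = Mul(s, Add(2, Pow(-1, 2))) = Mul(s, Add(2, 1)) = Mul(s, 3) = Mul(3, s))
Mul(Add(-4013, -1993), Add(Function('R')(-22, 40), -2352)) = Mul(Add(-4013, -1993), Add(Mul(3, 40), -2352)) = Mul(-6006, Add(120, -2352)) = Mul(-6006, -2232) = 13405392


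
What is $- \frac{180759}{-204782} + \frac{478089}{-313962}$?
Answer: $- \frac{3429380370}{5357813857} \approx -0.64007$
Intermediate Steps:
$- \frac{180759}{-204782} + \frac{478089}{-313962} = \left(-180759\right) \left(- \frac{1}{204782}\right) + 478089 \left(- \frac{1}{313962}\right) = \frac{180759}{204782} - \frac{159363}{104654} = - \frac{3429380370}{5357813857}$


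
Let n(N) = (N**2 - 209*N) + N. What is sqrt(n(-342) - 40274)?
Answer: sqrt(147826) ≈ 384.48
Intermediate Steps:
n(N) = N**2 - 208*N
sqrt(n(-342) - 40274) = sqrt(-342*(-208 - 342) - 40274) = sqrt(-342*(-550) - 40274) = sqrt(188100 - 40274) = sqrt(147826)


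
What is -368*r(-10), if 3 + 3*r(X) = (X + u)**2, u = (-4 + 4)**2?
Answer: -35696/3 ≈ -11899.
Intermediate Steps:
u = 0 (u = 0**2 = 0)
r(X) = -1 + X**2/3 (r(X) = -1 + (X + 0)**2/3 = -1 + X**2/3)
-368*r(-10) = -368*(-1 + (1/3)*(-10)**2) = -368*(-1 + (1/3)*100) = -368*(-1 + 100/3) = -368*97/3 = -35696/3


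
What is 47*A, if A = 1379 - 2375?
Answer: -46812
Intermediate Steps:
A = -996
47*A = 47*(-996) = -46812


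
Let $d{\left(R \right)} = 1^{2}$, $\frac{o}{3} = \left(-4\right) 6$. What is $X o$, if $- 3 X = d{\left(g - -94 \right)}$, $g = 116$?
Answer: $24$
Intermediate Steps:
$o = -72$ ($o = 3 \left(\left(-4\right) 6\right) = 3 \left(-24\right) = -72$)
$d{\left(R \right)} = 1$
$X = - \frac{1}{3}$ ($X = \left(- \frac{1}{3}\right) 1 = - \frac{1}{3} \approx -0.33333$)
$X o = \left(- \frac{1}{3}\right) \left(-72\right) = 24$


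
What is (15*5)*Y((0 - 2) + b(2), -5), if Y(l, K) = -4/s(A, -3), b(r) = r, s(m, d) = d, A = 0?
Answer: 100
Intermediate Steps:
Y(l, K) = 4/3 (Y(l, K) = -4/(-3) = -4*(-1/3) = 4/3)
(15*5)*Y((0 - 2) + b(2), -5) = (15*5)*(4/3) = 75*(4/3) = 100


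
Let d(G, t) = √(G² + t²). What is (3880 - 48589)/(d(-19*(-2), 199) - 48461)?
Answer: 2166642849/2348427476 + 44709*√41045/2348427476 ≈ 0.92645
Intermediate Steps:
(3880 - 48589)/(d(-19*(-2), 199) - 48461) = (3880 - 48589)/(√((-19*(-2))² + 199²) - 48461) = -44709/(√(38² + 39601) - 48461) = -44709/(√(1444 + 39601) - 48461) = -44709/(√41045 - 48461) = -44709/(-48461 + √41045)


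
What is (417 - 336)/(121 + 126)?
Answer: 81/247 ≈ 0.32794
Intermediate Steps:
(417 - 336)/(121 + 126) = 81/247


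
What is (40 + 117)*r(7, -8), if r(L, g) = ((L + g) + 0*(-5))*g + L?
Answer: 2355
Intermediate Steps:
r(L, g) = L + g*(L + g) (r(L, g) = ((L + g) + 0)*g + L = (L + g)*g + L = g*(L + g) + L = L + g*(L + g))
(40 + 117)*r(7, -8) = (40 + 117)*(7 + (-8)² + 7*(-8)) = 157*(7 + 64 - 56) = 157*15 = 2355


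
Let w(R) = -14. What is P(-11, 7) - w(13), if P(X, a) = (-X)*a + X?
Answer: 80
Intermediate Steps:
P(X, a) = X - X*a (P(X, a) = -X*a + X = X - X*a)
P(-11, 7) - w(13) = -11*(1 - 1*7) - 1*(-14) = -11*(1 - 7) + 14 = -11*(-6) + 14 = 66 + 14 = 80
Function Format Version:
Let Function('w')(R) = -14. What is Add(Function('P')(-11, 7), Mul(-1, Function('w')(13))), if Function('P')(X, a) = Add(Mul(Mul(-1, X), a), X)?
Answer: 80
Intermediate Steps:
Function('P')(X, a) = Add(X, Mul(-1, X, a)) (Function('P')(X, a) = Add(Mul(-1, X, a), X) = Add(X, Mul(-1, X, a)))
Add(Function('P')(-11, 7), Mul(-1, Function('w')(13))) = Add(Mul(-11, Add(1, Mul(-1, 7))), Mul(-1, -14)) = Add(Mul(-11, Add(1, -7)), 14) = Add(Mul(-11, -6), 14) = Add(66, 14) = 80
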